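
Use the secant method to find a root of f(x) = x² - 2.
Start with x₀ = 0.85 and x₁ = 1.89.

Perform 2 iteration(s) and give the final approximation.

f(x) = x² - 2
x₀ = 0.85, x₁ = 1.89

Secant formula: x_{n+1} = x_n - f(x_n)(x_n - x_{n-1})/(f(x_n) - f(x_{n-1}))

Iteration 1:
  f(0.850000) = -1.277500
  f(1.890000) = 1.572100
  x_2 = 1.890000 - 1.572100×(1.890000 - 0.850000)/(1.572100 - (-1.277500))
       = 1.316241
Iteration 2:
  f(1.890000) = 1.572100
  f(1.316241) = -0.267510
  x_3 = 1.316241 - (-0.267510)×(1.316241 - 1.890000)/(-0.267510 - 1.572100)
       = 1.399675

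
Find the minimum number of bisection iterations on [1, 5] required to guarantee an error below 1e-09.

We need (b-a)/2^n ≤ 1e-09
(5 - 1)/2^n ≤ 1e-09
4/2^n ≤ 1e-09
2^n ≥ 4000000000
n ≥ log₂(4000000000) = 31.90
n ≥ 32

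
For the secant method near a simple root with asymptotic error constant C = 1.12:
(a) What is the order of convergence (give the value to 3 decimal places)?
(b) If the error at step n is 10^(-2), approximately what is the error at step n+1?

(a) Secant method has superlinear convergence with order φ = (1+√5)/2 ≈ 1.618.
    This means |e_{n+1}| ≈ C|e_n|^1.618.

(b) With |e_n| = 10^(-2) and C = 1.12:
    |e_{n+1}| ≈ 1.12 × (10^(-2))^1.618 = 1.12 × 10^(-3.24)

(a) ≈ 1.618 (golden ratio); (b) |e_{n+1}| ≈ 6.504e-04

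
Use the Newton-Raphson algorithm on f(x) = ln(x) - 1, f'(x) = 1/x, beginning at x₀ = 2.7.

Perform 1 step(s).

f(x) = ln(x) - 1
f'(x) = 1/x
x₀ = 2.7

Newton-Raphson formula: x_{n+1} = x_n - f(x_n)/f'(x_n)

Iteration 1:
  f(2.700000) = -0.006748
  f'(2.700000) = 0.370370
  x_1 = 2.700000 - (-0.006748)/0.370370 = 2.718220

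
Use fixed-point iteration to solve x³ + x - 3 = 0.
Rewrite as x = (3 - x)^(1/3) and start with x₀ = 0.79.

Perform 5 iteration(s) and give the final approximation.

Equation: x³ + x - 3 = 0
Fixed-point form: x = (3 - x)^(1/3)
x₀ = 0.79

x_1 = g(0.790000) = 1.302559
x_2 = g(1.302559) = 1.192884
x_3 = g(1.192884) = 1.218041
x_4 = g(1.218041) = 1.212363
x_5 = g(1.212363) = 1.213649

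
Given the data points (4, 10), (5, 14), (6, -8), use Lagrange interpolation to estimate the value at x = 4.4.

Lagrange interpolation formula:
P(x) = Σ yᵢ × Lᵢ(x)
where Lᵢ(x) = Π_{j≠i} (x - xⱼ)/(xᵢ - xⱼ)

L_0(4.4) = (4.4 - 5)/(4 - 5) × (4.4 - 6)/(4 - 6) = 0.480000
L_1(4.4) = (4.4 - 4)/(5 - 4) × (4.4 - 6)/(5 - 6) = 0.640000
L_2(4.4) = (4.4 - 4)/(6 - 4) × (4.4 - 5)/(6 - 5) = -0.120000

P(4.4) = 10×L_0(4.4) + 14×L_1(4.4) + (-8)×L_2(4.4)
P(4.4) = 14.720000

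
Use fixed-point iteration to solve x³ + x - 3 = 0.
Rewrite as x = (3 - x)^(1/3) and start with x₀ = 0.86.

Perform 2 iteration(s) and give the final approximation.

Equation: x³ + x - 3 = 0
Fixed-point form: x = (3 - x)^(1/3)
x₀ = 0.86

x_1 = g(0.860000) = 1.288659
x_2 = g(1.288659) = 1.196131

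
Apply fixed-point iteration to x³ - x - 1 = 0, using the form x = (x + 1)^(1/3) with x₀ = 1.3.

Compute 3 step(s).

Equation: x³ - x - 1 = 0
Fixed-point form: x = (x + 1)^(1/3)
x₀ = 1.3

x_1 = g(1.300000) = 1.320006
x_2 = g(1.320006) = 1.323822
x_3 = g(1.323822) = 1.324548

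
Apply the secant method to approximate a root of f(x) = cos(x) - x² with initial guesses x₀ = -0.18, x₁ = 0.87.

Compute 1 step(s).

f(x) = cos(x) - x²
x₀ = -0.18, x₁ = 0.87

Secant formula: x_{n+1} = x_n - f(x_n)(x_n - x_{n-1})/(f(x_n) - f(x_{n-1}))

Iteration 1:
  f(-0.180000) = 0.951444
  f(0.870000) = -0.112073
  x_2 = 0.870000 - (-0.112073)×(0.870000 - (-0.180000))/(-0.112073 - 0.951444)
       = 0.759351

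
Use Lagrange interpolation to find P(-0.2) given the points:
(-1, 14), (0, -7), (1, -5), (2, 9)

Lagrange interpolation formula:
P(x) = Σ yᵢ × Lᵢ(x)
where Lᵢ(x) = Π_{j≠i} (x - xⱼ)/(xᵢ - xⱼ)

L_0(-0.2) = (-0.2 - 0)/(-1 - 0) × (-0.2 - 1)/(-1 - 1) × (-0.2 - 2)/(-1 - 2) = 0.088000
L_1(-0.2) = (-0.2 - (-1))/(0 - (-1)) × (-0.2 - 1)/(0 - 1) × (-0.2 - 2)/(0 - 2) = 1.056000
L_2(-0.2) = (-0.2 - (-1))/(1 - (-1)) × (-0.2 - 0)/(1 - 0) × (-0.2 - 2)/(1 - 2) = -0.176000
L_3(-0.2) = (-0.2 - (-1))/(2 - (-1)) × (-0.2 - 0)/(2 - 0) × (-0.2 - 1)/(2 - 1) = 0.032000

P(-0.2) = 14×L_0(-0.2) + (-7)×L_1(-0.2) + (-5)×L_2(-0.2) + 9×L_3(-0.2)
P(-0.2) = -4.992000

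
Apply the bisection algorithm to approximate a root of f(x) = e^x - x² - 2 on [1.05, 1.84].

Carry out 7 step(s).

f(x) = e^x - x² - 2
Initial interval: [1.05, 1.84]

Iteration 1:
  c_1 = (1.050000 + 1.840000)/2 = 1.445000
  f(c_1) = f(1.445000) = 0.153827
  f(a) × f(c) < 0, new interval: [1.050000, 1.445000]
Iteration 2:
  c_2 = (1.050000 + 1.445000)/2 = 1.247500
  f(c_2) = f(1.247500) = -0.074628
  f(a) × f(c) ≥ 0, new interval: [1.247500, 1.445000]
Iteration 3:
  c_3 = (1.247500 + 1.445000)/2 = 1.346250
  f(c_3) = f(1.346250) = 0.030598
  f(a) × f(c) < 0, new interval: [1.247500, 1.346250]
Iteration 4:
  c_4 = (1.247500 + 1.346250)/2 = 1.296875
  f(c_4) = f(1.296875) = -0.024037
  f(a) × f(c) ≥ 0, new interval: [1.296875, 1.346250]
Iteration 5:
  c_5 = (1.296875 + 1.346250)/2 = 1.321562
  f(c_5) = f(1.321562) = 0.002748
  f(a) × f(c) < 0, new interval: [1.296875, 1.321562]
Iteration 6:
  c_6 = (1.296875 + 1.321562)/2 = 1.309219
  f(c_6) = f(1.309219) = -0.010774
  f(a) × f(c) ≥ 0, new interval: [1.309219, 1.321562]
Iteration 7:
  c_7 = (1.309219 + 1.321562)/2 = 1.315391
  f(c_7) = f(1.315391) = -0.004046
  f(a) × f(c) ≥ 0, new interval: [1.315391, 1.321562]

After 7 iteration(s), the approximation is c_7 = 1.315391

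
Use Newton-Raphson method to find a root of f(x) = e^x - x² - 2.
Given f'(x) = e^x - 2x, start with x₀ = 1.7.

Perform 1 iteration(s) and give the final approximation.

f(x) = e^x - x² - 2
f'(x) = e^x - 2x
x₀ = 1.7

Newton-Raphson formula: x_{n+1} = x_n - f(x_n)/f'(x_n)

Iteration 1:
  f(1.700000) = 0.583947
  f'(1.700000) = 2.073947
  x_1 = 1.700000 - 0.583947/2.073947 = 1.418437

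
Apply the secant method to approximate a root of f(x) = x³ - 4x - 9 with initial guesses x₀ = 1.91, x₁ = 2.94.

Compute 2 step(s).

f(x) = x³ - 4x - 9
x₀ = 1.91, x₁ = 2.94

Secant formula: x_{n+1} = x_n - f(x_n)(x_n - x_{n-1})/(f(x_n) - f(x_{n-1}))

Iteration 1:
  f(1.910000) = -9.672129
  f(2.940000) = 4.652184
  x_2 = 2.940000 - 4.652184×(2.940000 - 1.910000)/(4.652184 - (-9.672129))
       = 2.605481
Iteration 2:
  f(2.940000) = 4.652184
  f(2.605481) = -1.734529
  x_3 = 2.605481 - (-1.734529)×(2.605481 - 2.940000)/(-1.734529 - 4.652184)
       = 2.696331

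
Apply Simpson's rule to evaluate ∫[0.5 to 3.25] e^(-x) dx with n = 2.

f(x) = e^(-x)
a = 0.5, b = 3.25, n = 2
h = (b - a)/n = 1.375000

Simpson's rule: (h/3)[f(x₀) + 4f(x₁) + 2f(x₂) + ... + f(xₙ)]

x_0 = 0.5000, f(x_0) = 0.606531, coefficient = 1
x_1 = 1.8750, f(x_1) = 0.153355, coefficient = 4
x_2 = 3.2500, f(x_2) = 0.038774, coefficient = 1

I ≈ (1.375000/3) × 1.258725 = 0.576916
Exact value: 0.567756
Error: 0.009159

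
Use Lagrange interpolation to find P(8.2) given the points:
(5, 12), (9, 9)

Lagrange interpolation formula:
P(x) = Σ yᵢ × Lᵢ(x)
where Lᵢ(x) = Π_{j≠i} (x - xⱼ)/(xᵢ - xⱼ)

L_0(8.2) = (8.2 - 9)/(5 - 9) = 0.200000
L_1(8.2) = (8.2 - 5)/(9 - 5) = 0.800000

P(8.2) = 12×L_0(8.2) + 9×L_1(8.2)
P(8.2) = 9.600000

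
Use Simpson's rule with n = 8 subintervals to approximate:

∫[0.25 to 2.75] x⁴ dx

f(x) = x⁴
a = 0.25, b = 2.75, n = 8
h = (b - a)/n = 0.312500

Simpson's rule: (h/3)[f(x₀) + 4f(x₁) + 2f(x₂) + ... + f(xₙ)]

x_0 = 0.2500, f(x_0) = 0.003906, coefficient = 1
x_1 = 0.5625, f(x_1) = 0.100113, coefficient = 4
x_2 = 0.8750, f(x_2) = 0.586182, coefficient = 2
x_3 = 1.1875, f(x_3) = 1.988541, coefficient = 4
x_4 = 1.5000, f(x_4) = 5.062500, coefficient = 2
x_5 = 1.8125, f(x_5) = 10.792252, coefficient = 4
x_6 = 2.1250, f(x_6) = 20.390869, coefficient = 2
x_7 = 2.4375, f(x_7) = 35.300308, coefficient = 4
x_8 = 2.7500, f(x_8) = 57.191406, coefficient = 1

I ≈ (0.312500/3) × 301.999268 = 31.458257
Exact value: 31.455078
Error: 0.003179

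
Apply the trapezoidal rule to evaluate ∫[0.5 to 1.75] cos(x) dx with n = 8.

f(x) = cos(x)
a = 0.5, b = 1.75, n = 8
h = (b - a)/n = 0.156250

Trapezoidal rule: (h/2)[f(x₀) + 2f(x₁) + 2f(x₂) + ... + f(xₙ)]

x_0 = 0.5000, f(x_0) = 0.877583, coefficient = 1
x_1 = 0.6562, f(x_1) = 0.792286, coefficient = 2
x_2 = 0.8125, f(x_2) = 0.687686, coefficient = 2
x_3 = 0.9688, f(x_3) = 0.566330, coefficient = 2
x_4 = 1.1250, f(x_4) = 0.431177, coefficient = 2
x_5 = 1.2812, f(x_5) = 0.285517, coefficient = 2
x_6 = 1.4375, f(x_6) = 0.132902, coefficient = 2
x_7 = 1.5938, f(x_7) = -0.022952, coefficient = 2
x_8 = 1.7500, f(x_8) = -0.178246, coefficient = 1

I ≈ (0.156250/2) × 6.445228 = 0.503533
Exact value: 0.504560
Error: 0.001027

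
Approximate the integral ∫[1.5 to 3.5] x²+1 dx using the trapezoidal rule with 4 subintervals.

f(x) = x²+1
a = 1.5, b = 3.5, n = 4
h = (b - a)/n = 0.500000

Trapezoidal rule: (h/2)[f(x₀) + 2f(x₁) + 2f(x₂) + ... + f(xₙ)]

x_0 = 1.5000, f(x_0) = 3.250000, coefficient = 1
x_1 = 2.0000, f(x_1) = 5.000000, coefficient = 2
x_2 = 2.5000, f(x_2) = 7.250000, coefficient = 2
x_3 = 3.0000, f(x_3) = 10.000000, coefficient = 2
x_4 = 3.5000, f(x_4) = 13.250000, coefficient = 1

I ≈ (0.500000/2) × 61.000000 = 15.250000
Exact value: 15.166667
Error: 0.083333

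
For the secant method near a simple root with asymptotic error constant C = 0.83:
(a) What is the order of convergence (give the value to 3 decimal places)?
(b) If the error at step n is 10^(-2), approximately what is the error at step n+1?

(a) Secant method has superlinear convergence with order φ = (1+√5)/2 ≈ 1.618.
    This means |e_{n+1}| ≈ C|e_n|^1.618.

(b) With |e_n| = 10^(-2) and C = 0.83:
    |e_{n+1}| ≈ 0.83 × (10^(-2))^1.618 = 0.83 × 10^(-3.24)

(a) ≈ 1.618 (golden ratio); (b) |e_{n+1}| ≈ 4.820e-04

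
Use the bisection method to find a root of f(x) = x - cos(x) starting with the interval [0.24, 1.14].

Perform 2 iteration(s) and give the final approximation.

f(x) = x - cos(x)
Initial interval: [0.24, 1.14]

Iteration 1:
  c_1 = (0.240000 + 1.140000)/2 = 0.690000
  f(c_1) = f(0.690000) = -0.081246
  f(a) × f(c) ≥ 0, new interval: [0.690000, 1.140000]
Iteration 2:
  c_2 = (0.690000 + 1.140000)/2 = 0.915000
  f(c_2) = f(0.915000) = 0.305209
  f(a) × f(c) < 0, new interval: [0.690000, 0.915000]

After 2 iteration(s), the approximation is c_2 = 0.915000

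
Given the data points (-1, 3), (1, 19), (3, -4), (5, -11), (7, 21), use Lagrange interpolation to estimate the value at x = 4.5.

Lagrange interpolation formula:
P(x) = Σ yᵢ × Lᵢ(x)
where Lᵢ(x) = Π_{j≠i} (x - xⱼ)/(xᵢ - xⱼ)

L_0(4.5) = (4.5 - 1)/(-1 - 1) × (4.5 - 3)/(-1 - 3) × (4.5 - 5)/(-1 - 5) × (4.5 - 7)/(-1 - 7) = 0.017090
L_1(4.5) = (4.5 - (-1))/(1 - (-1)) × (4.5 - 3)/(1 - 3) × (4.5 - 5)/(1 - 5) × (4.5 - 7)/(1 - 7) = -0.107422
L_2(4.5) = (4.5 - (-1))/(3 - (-1)) × (4.5 - 1)/(3 - 1) × (4.5 - 5)/(3 - 5) × (4.5 - 7)/(3 - 7) = 0.375977
L_3(4.5) = (4.5 - (-1))/(5 - (-1)) × (4.5 - 1)/(5 - 1) × (4.5 - 3)/(5 - 3) × (4.5 - 7)/(5 - 7) = 0.751953
L_4(4.5) = (4.5 - (-1))/(7 - (-1)) × (4.5 - 1)/(7 - 1) × (4.5 - 3)/(7 - 3) × (4.5 - 5)/(7 - 5) = -0.037598

P(4.5) = 3×L_0(4.5) + 19×L_1(4.5) + (-4)×L_2(4.5) + (-11)×L_3(4.5) + 21×L_4(4.5)
P(4.5) = -12.554688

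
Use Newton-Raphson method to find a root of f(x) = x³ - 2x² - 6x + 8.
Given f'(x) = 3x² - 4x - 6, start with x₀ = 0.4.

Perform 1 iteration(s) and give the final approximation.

f(x) = x³ - 2x² - 6x + 8
f'(x) = 3x² - 4x - 6
x₀ = 0.4

Newton-Raphson formula: x_{n+1} = x_n - f(x_n)/f'(x_n)

Iteration 1:
  f(0.400000) = 5.344000
  f'(0.400000) = -7.120000
  x_1 = 0.400000 - 5.344000/(-7.120000) = 1.150562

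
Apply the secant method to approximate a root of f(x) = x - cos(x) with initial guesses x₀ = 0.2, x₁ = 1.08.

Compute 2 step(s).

f(x) = x - cos(x)
x₀ = 0.2, x₁ = 1.08

Secant formula: x_{n+1} = x_n - f(x_n)(x_n - x_{n-1})/(f(x_n) - f(x_{n-1}))

Iteration 1:
  f(0.200000) = -0.780067
  f(1.080000) = 0.608672
  x_2 = 1.080000 - 0.608672×(1.080000 - 0.200000)/(0.608672 - (-0.780067))
       = 0.694304
Iteration 2:
  f(1.080000) = 0.608672
  f(0.694304) = -0.074196
  x_3 = 0.694304 - (-0.074196)×(0.694304 - 1.080000)/(-0.074196 - 0.608672)
       = 0.736211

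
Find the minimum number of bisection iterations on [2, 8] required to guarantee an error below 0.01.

We need (b-a)/2^n ≤ 0.01
(8 - 2)/2^n ≤ 0.01
6/2^n ≤ 0.01
2^n ≥ 600
n ≥ log₂(600) = 9.23
n ≥ 10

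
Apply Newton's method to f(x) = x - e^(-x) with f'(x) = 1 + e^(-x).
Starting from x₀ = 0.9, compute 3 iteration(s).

f(x) = x - e^(-x)
f'(x) = 1 + e^(-x)
x₀ = 0.9

Newton-Raphson formula: x_{n+1} = x_n - f(x_n)/f'(x_n)

Iteration 1:
  f(0.900000) = 0.493430
  f'(0.900000) = 1.406570
  x_1 = 0.900000 - 0.493430/1.406570 = 0.549196
Iteration 2:
  f(0.549196) = -0.028218
  f'(0.549196) = 1.577414
  x_2 = 0.549196 - (-0.028218)/1.577414 = 0.567085
Iteration 3:
  f(0.567085) = -0.000092
  f'(0.567085) = 1.567177
  x_3 = 0.567085 - (-0.000092)/1.567177 = 0.567143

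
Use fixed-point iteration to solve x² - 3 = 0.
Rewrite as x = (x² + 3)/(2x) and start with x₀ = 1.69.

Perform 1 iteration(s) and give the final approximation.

Equation: x² - 3 = 0
Fixed-point form: x = (x² + 3)/(2x)
x₀ = 1.69

x_1 = g(1.690000) = 1.732574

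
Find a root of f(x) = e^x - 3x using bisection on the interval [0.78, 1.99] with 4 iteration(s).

f(x) = e^x - 3x
Initial interval: [0.78, 1.99]

Iteration 1:
  c_1 = (0.780000 + 1.990000)/2 = 1.385000
  f(c_1) = f(1.385000) = -0.160174
  f(a) × f(c) ≥ 0, new interval: [1.385000, 1.990000]
Iteration 2:
  c_2 = (1.385000 + 1.990000)/2 = 1.687500
  f(c_2) = f(1.687500) = 0.343449
  f(a) × f(c) < 0, new interval: [1.385000, 1.687500]
Iteration 3:
  c_3 = (1.385000 + 1.687500)/2 = 1.536250
  f(c_3) = f(1.536250) = 0.038381
  f(a) × f(c) < 0, new interval: [1.385000, 1.536250]
Iteration 4:
  c_4 = (1.385000 + 1.536250)/2 = 1.460625
  f(c_4) = f(1.460625) = -0.073223
  f(a) × f(c) ≥ 0, new interval: [1.460625, 1.536250]

After 4 iteration(s), the approximation is c_4 = 1.460625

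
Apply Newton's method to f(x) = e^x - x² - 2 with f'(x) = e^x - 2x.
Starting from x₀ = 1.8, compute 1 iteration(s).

f(x) = e^x - x² - 2
f'(x) = e^x - 2x
x₀ = 1.8

Newton-Raphson formula: x_{n+1} = x_n - f(x_n)/f'(x_n)

Iteration 1:
  f(1.800000) = 0.809647
  f'(1.800000) = 2.449647
  x_1 = 1.800000 - 0.809647/2.449647 = 1.469484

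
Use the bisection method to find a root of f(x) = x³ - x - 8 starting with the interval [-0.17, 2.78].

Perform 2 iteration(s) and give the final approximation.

f(x) = x³ - x - 8
Initial interval: [-0.17, 2.78]

Iteration 1:
  c_1 = (-0.170000 + 2.780000)/2 = 1.305000
  f(c_1) = f(1.305000) = -7.082552
  f(a) × f(c) ≥ 0, new interval: [1.305000, 2.780000]
Iteration 2:
  c_2 = (1.305000 + 2.780000)/2 = 2.042500
  f(c_2) = f(2.042500) = -1.521586
  f(a) × f(c) ≥ 0, new interval: [2.042500, 2.780000]

After 2 iteration(s), the approximation is c_2 = 2.042500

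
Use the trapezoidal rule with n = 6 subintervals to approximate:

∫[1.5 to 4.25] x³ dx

f(x) = x³
a = 1.5, b = 4.25, n = 6
h = (b - a)/n = 0.458333

Trapezoidal rule: (h/2)[f(x₀) + 2f(x₁) + 2f(x₂) + ... + f(xₙ)]

x_0 = 1.5000, f(x_0) = 3.375000, coefficient = 1
x_1 = 1.9583, f(x_1) = 7.510344, coefficient = 2
x_2 = 2.4167, f(x_2) = 14.114005, coefficient = 2
x_3 = 2.8750, f(x_3) = 23.763672, coefficient = 2
x_4 = 3.3333, f(x_4) = 37.037037, coefficient = 2
x_5 = 3.7917, f(x_5) = 54.511791, coefficient = 2
x_6 = 4.2500, f(x_6) = 76.765625, coefficient = 1

I ≈ (0.458333/2) × 354.014323 = 81.128282
Exact value: 80.297852
Error: 0.830431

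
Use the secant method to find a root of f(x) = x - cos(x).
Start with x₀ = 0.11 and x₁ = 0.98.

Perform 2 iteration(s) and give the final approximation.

f(x) = x - cos(x)
x₀ = 0.11, x₁ = 0.98

Secant formula: x_{n+1} = x_n - f(x_n)(x_n - x_{n-1})/(f(x_n) - f(x_{n-1}))

Iteration 1:
  f(0.110000) = -0.883956
  f(0.980000) = 0.422977
  x_2 = 0.980000 - 0.422977×(0.980000 - 0.110000)/(0.422977 - (-0.883956))
       = 0.698432
Iteration 2:
  f(0.980000) = 0.422977
  f(0.698432) = -0.067419
  x_3 = 0.698432 - (-0.067419)×(0.698432 - 0.980000)/(-0.067419 - 0.422977)
       = 0.737142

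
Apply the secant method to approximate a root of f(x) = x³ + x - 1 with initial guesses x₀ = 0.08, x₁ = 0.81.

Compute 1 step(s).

f(x) = x³ + x - 1
x₀ = 0.08, x₁ = 0.81

Secant formula: x_{n+1} = x_n - f(x_n)(x_n - x_{n-1})/(f(x_n) - f(x_{n-1}))

Iteration 1:
  f(0.080000) = -0.919488
  f(0.810000) = 0.341441
  x_2 = 0.810000 - 0.341441×(0.810000 - 0.080000)/(0.341441 - (-0.919488))
       = 0.612327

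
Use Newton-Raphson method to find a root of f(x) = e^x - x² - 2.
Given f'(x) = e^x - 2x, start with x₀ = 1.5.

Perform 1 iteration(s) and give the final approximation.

f(x) = e^x - x² - 2
f'(x) = e^x - 2x
x₀ = 1.5

Newton-Raphson formula: x_{n+1} = x_n - f(x_n)/f'(x_n)

Iteration 1:
  f(1.500000) = 0.231689
  f'(1.500000) = 1.481689
  x_1 = 1.500000 - 0.231689/1.481689 = 1.343632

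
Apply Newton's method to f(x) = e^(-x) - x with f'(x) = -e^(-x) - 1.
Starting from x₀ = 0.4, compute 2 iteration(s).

f(x) = e^(-x) - x
f'(x) = -e^(-x) - 1
x₀ = 0.4

Newton-Raphson formula: x_{n+1} = x_n - f(x_n)/f'(x_n)

Iteration 1:
  f(0.400000) = 0.270320
  f'(0.400000) = -1.670320
  x_1 = 0.400000 - 0.270320/(-1.670320) = 0.561837
Iteration 2:
  f(0.561837) = 0.008323
  f'(0.561837) = -1.570161
  x_2 = 0.561837 - 0.008323/(-1.570161) = 0.567138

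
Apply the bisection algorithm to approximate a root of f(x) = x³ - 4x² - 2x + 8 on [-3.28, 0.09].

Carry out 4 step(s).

f(x) = x³ - 4x² - 2x + 8
Initial interval: [-3.28, 0.09]

Iteration 1:
  c_1 = (-3.280000 + 0.090000)/2 = -1.595000
  f(c_1) = f(-1.595000) = -3.043820
  f(a) × f(c) ≥ 0, new interval: [-1.595000, 0.090000]
Iteration 2:
  c_2 = (-1.595000 + 0.090000)/2 = -0.752500
  f(c_2) = f(-0.752500) = 6.813867
  f(a) × f(c) < 0, new interval: [-1.595000, -0.752500]
Iteration 3:
  c_3 = (-1.595000 + (-0.752500))/2 = -1.173750
  f(c_3) = f(-1.173750) = 3.219681
  f(a) × f(c) < 0, new interval: [-1.595000, -1.173750]
Iteration 4:
  c_4 = (-1.595000 + (-1.173750))/2 = -1.384375
  f(c_4) = f(-1.384375) = 0.449627
  f(a) × f(c) < 0, new interval: [-1.595000, -1.384375]

After 4 iteration(s), the approximation is c_4 = -1.384375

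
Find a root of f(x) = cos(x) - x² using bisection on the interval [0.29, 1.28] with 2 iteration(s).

f(x) = cos(x) - x²
Initial interval: [0.29, 1.28]

Iteration 1:
  c_1 = (0.290000 + 1.280000)/2 = 0.785000
  f(c_1) = f(0.785000) = 0.091163
  f(a) × f(c) ≥ 0, new interval: [0.785000, 1.280000]
Iteration 2:
  c_2 = (0.785000 + 1.280000)/2 = 1.032500
  f(c_2) = f(1.032500) = -0.553382
  f(a) × f(c) < 0, new interval: [0.785000, 1.032500]

After 2 iteration(s), the approximation is c_2 = 1.032500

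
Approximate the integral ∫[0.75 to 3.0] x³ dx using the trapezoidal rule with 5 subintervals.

f(x) = x³
a = 0.75, b = 3.0, n = 5
h = (b - a)/n = 0.450000

Trapezoidal rule: (h/2)[f(x₀) + 2f(x₁) + 2f(x₂) + ... + f(xₙ)]

x_0 = 0.7500, f(x_0) = 0.421875, coefficient = 1
x_1 = 1.2000, f(x_1) = 1.728000, coefficient = 2
x_2 = 1.6500, f(x_2) = 4.492125, coefficient = 2
x_3 = 2.1000, f(x_3) = 9.261000, coefficient = 2
x_4 = 2.5500, f(x_4) = 16.581375, coefficient = 2
x_5 = 3.0000, f(x_5) = 27.000000, coefficient = 1

I ≈ (0.450000/2) × 91.546875 = 20.598047
Exact value: 20.170898
Error: 0.427148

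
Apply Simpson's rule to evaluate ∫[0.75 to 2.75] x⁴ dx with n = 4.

f(x) = x⁴
a = 0.75, b = 2.75, n = 4
h = (b - a)/n = 0.500000

Simpson's rule: (h/3)[f(x₀) + 4f(x₁) + 2f(x₂) + ... + f(xₙ)]

x_0 = 0.7500, f(x_0) = 0.316406, coefficient = 1
x_1 = 1.2500, f(x_1) = 2.441406, coefficient = 4
x_2 = 1.7500, f(x_2) = 9.378906, coefficient = 2
x_3 = 2.2500, f(x_3) = 25.628906, coefficient = 4
x_4 = 2.7500, f(x_4) = 57.191406, coefficient = 1

I ≈ (0.500000/3) × 188.546875 = 31.424479
Exact value: 31.407813
Error: 0.016667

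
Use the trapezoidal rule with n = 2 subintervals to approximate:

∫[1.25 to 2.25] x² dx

f(x) = x²
a = 1.25, b = 2.25, n = 2
h = (b - a)/n = 0.500000

Trapezoidal rule: (h/2)[f(x₀) + 2f(x₁) + 2f(x₂) + ... + f(xₙ)]

x_0 = 1.2500, f(x_0) = 1.562500, coefficient = 1
x_1 = 1.7500, f(x_1) = 3.062500, coefficient = 2
x_2 = 2.2500, f(x_2) = 5.062500, coefficient = 1

I ≈ (0.500000/2) × 12.750000 = 3.187500
Exact value: 3.145833
Error: 0.041667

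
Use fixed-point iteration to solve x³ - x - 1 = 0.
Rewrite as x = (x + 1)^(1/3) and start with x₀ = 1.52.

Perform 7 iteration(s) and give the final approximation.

Equation: x³ - x - 1 = 0
Fixed-point form: x = (x + 1)^(1/3)
x₀ = 1.52

x_1 = g(1.520000) = 1.360818
x_2 = g(1.360818) = 1.331540
x_3 = g(1.331540) = 1.326013
x_4 = g(1.326013) = 1.324964
x_5 = g(1.324964) = 1.324765
x_6 = g(1.324765) = 1.324727
x_7 = g(1.324727) = 1.324720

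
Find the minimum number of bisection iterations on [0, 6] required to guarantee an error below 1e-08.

We need (b-a)/2^n ≤ 1e-08
(6 - 0)/2^n ≤ 1e-08
6/2^n ≤ 1e-08
2^n ≥ 600000000
n ≥ log₂(600000000) = 29.16
n ≥ 30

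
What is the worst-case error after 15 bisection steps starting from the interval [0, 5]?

Bisection error bound: |error| ≤ (b-a)/2^n
|error| ≤ (5 - 0)/2^15 = 5/2^15
|error| ≤ 0.0001525879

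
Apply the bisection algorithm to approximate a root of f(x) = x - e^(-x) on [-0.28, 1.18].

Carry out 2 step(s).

f(x) = x - e^(-x)
Initial interval: [-0.28, 1.18]

Iteration 1:
  c_1 = (-0.280000 + 1.180000)/2 = 0.450000
  f(c_1) = f(0.450000) = -0.187628
  f(a) × f(c) ≥ 0, new interval: [0.450000, 1.180000]
Iteration 2:
  c_2 = (0.450000 + 1.180000)/2 = 0.815000
  f(c_2) = f(0.815000) = 0.372361
  f(a) × f(c) < 0, new interval: [0.450000, 0.815000]

After 2 iteration(s), the approximation is c_2 = 0.815000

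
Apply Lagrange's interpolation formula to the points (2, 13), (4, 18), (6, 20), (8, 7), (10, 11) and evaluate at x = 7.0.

Lagrange interpolation formula:
P(x) = Σ yᵢ × Lᵢ(x)
where Lᵢ(x) = Π_{j≠i} (x - xⱼ)/(xᵢ - xⱼ)

L_0(7.0) = (7.0 - 4)/(2 - 4) × (7.0 - 6)/(2 - 6) × (7.0 - 8)/(2 - 8) × (7.0 - 10)/(2 - 10) = 0.023438
L_1(7.0) = (7.0 - 2)/(4 - 2) × (7.0 - 6)/(4 - 6) × (7.0 - 8)/(4 - 8) × (7.0 - 10)/(4 - 10) = -0.156250
L_2(7.0) = (7.0 - 2)/(6 - 2) × (7.0 - 4)/(6 - 4) × (7.0 - 8)/(6 - 8) × (7.0 - 10)/(6 - 10) = 0.703125
L_3(7.0) = (7.0 - 2)/(8 - 2) × (7.0 - 4)/(8 - 4) × (7.0 - 6)/(8 - 6) × (7.0 - 10)/(8 - 10) = 0.468750
L_4(7.0) = (7.0 - 2)/(10 - 2) × (7.0 - 4)/(10 - 4) × (7.0 - 6)/(10 - 6) × (7.0 - 8)/(10 - 8) = -0.039062

P(7.0) = 13×L_0(7.0) + 18×L_1(7.0) + 20×L_2(7.0) + 7×L_3(7.0) + 11×L_4(7.0)
P(7.0) = 14.406250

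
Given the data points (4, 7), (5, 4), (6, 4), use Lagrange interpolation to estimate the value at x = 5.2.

Lagrange interpolation formula:
P(x) = Σ yᵢ × Lᵢ(x)
where Lᵢ(x) = Π_{j≠i} (x - xⱼ)/(xᵢ - xⱼ)

L_0(5.2) = (5.2 - 5)/(4 - 5) × (5.2 - 6)/(4 - 6) = -0.080000
L_1(5.2) = (5.2 - 4)/(5 - 4) × (5.2 - 6)/(5 - 6) = 0.960000
L_2(5.2) = (5.2 - 4)/(6 - 4) × (5.2 - 5)/(6 - 5) = 0.120000

P(5.2) = 7×L_0(5.2) + 4×L_1(5.2) + 4×L_2(5.2)
P(5.2) = 3.760000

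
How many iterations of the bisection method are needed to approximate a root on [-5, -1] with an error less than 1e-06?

We need (b-a)/2^n ≤ 1e-06
(-1 - (-5))/2^n ≤ 1e-06
4/2^n ≤ 1e-06
2^n ≥ 4000000
n ≥ log₂(4000000) = 21.93
n ≥ 22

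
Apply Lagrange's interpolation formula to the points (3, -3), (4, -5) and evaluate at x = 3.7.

Lagrange interpolation formula:
P(x) = Σ yᵢ × Lᵢ(x)
where Lᵢ(x) = Π_{j≠i} (x - xⱼ)/(xᵢ - xⱼ)

L_0(3.7) = (3.7 - 4)/(3 - 4) = 0.300000
L_1(3.7) = (3.7 - 3)/(4 - 3) = 0.700000

P(3.7) = (-3)×L_0(3.7) + (-5)×L_1(3.7)
P(3.7) = -4.400000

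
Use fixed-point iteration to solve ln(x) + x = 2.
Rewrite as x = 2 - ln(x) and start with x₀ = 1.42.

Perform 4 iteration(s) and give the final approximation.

Equation: ln(x) + x = 2
Fixed-point form: x = 2 - ln(x)
x₀ = 1.42

x_1 = g(1.420000) = 1.649343
x_2 = g(1.649343) = 1.499623
x_3 = g(1.499623) = 1.594786
x_4 = g(1.594786) = 1.533260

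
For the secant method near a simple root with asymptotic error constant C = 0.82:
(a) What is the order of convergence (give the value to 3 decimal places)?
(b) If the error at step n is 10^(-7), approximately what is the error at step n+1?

(a) Secant method has superlinear convergence with order φ = (1+√5)/2 ≈ 1.618.
    This means |e_{n+1}| ≈ C|e_n|^1.618.

(b) With |e_n| = 10^(-7) and C = 0.82:
    |e_{n+1}| ≈ 0.82 × (10^(-7))^1.618 = 0.82 × 10^(-11.33)

(a) ≈ 1.618 (golden ratio); (b) |e_{n+1}| ≈ 3.869e-12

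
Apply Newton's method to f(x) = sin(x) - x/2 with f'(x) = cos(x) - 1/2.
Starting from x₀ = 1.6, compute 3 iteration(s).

f(x) = sin(x) - x/2
f'(x) = cos(x) - 1/2
x₀ = 1.6

Newton-Raphson formula: x_{n+1} = x_n - f(x_n)/f'(x_n)

Iteration 1:
  f(1.600000) = 0.199574
  f'(1.600000) = -0.529200
  x_1 = 1.600000 - 0.199574/(-0.529200) = 1.977124
Iteration 2:
  f(1.977124) = -0.069983
  f'(1.977124) = -0.895238
  x_2 = 1.977124 - (-0.069983)/(-0.895238) = 1.898951
Iteration 3:
  f(1.898951) = -0.002837
  f'(1.898951) = -0.822297
  x_3 = 1.898951 - (-0.002837)/(-0.822297) = 1.895501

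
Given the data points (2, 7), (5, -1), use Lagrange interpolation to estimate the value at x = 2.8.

Lagrange interpolation formula:
P(x) = Σ yᵢ × Lᵢ(x)
where Lᵢ(x) = Π_{j≠i} (x - xⱼ)/(xᵢ - xⱼ)

L_0(2.8) = (2.8 - 5)/(2 - 5) = 0.733333
L_1(2.8) = (2.8 - 2)/(5 - 2) = 0.266667

P(2.8) = 7×L_0(2.8) + (-1)×L_1(2.8)
P(2.8) = 4.866667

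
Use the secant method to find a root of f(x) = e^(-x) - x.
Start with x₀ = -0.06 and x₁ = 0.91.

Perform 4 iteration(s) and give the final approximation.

f(x) = e^(-x) - x
x₀ = -0.06, x₁ = 0.91

Secant formula: x_{n+1} = x_n - f(x_n)(x_n - x_{n-1})/(f(x_n) - f(x_{n-1}))

Iteration 1:
  f(-0.060000) = 1.121837
  f(0.910000) = -0.507476
  x_2 = 0.910000 - (-0.507476)×(0.910000 - (-0.060000))/(-0.507476 - 1.121837)
       = 0.607878
Iteration 2:
  f(0.910000) = -0.507476
  f(0.607878) = -0.063373
  x_3 = 0.607878 - (-0.063373)×(0.607878 - 0.910000)/(-0.063373 - (-0.507476))
       = 0.564766
Iteration 3:
  f(0.607878) = -0.063373
  f(0.564766) = 0.003728
  x_4 = 0.564766 - 0.003728×(0.564766 - 0.607878)/(0.003728 - (-0.063373))
       = 0.567161
Iteration 4:
  f(0.564766) = 0.003728
  f(0.567161) = -0.000027
  x_5 = 0.567161 - (-0.000027)×(0.567161 - 0.564766)/(-0.000027 - 0.003728)
       = 0.567143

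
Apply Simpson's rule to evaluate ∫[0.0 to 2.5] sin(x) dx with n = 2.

f(x) = sin(x)
a = 0.0, b = 2.5, n = 2
h = (b - a)/n = 1.250000

Simpson's rule: (h/3)[f(x₀) + 4f(x₁) + 2f(x₂) + ... + f(xₙ)]

x_0 = 0.0000, f(x_0) = 0.000000, coefficient = 1
x_1 = 1.2500, f(x_1) = 0.948985, coefficient = 4
x_2 = 2.5000, f(x_2) = 0.598472, coefficient = 1

I ≈ (1.250000/3) × 4.394411 = 1.831004
Exact value: 1.801144
Error: 0.029861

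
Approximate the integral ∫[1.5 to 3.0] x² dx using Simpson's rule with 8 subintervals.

f(x) = x²
a = 1.5, b = 3.0, n = 8
h = (b - a)/n = 0.187500

Simpson's rule: (h/3)[f(x₀) + 4f(x₁) + 2f(x₂) + ... + f(xₙ)]

x_0 = 1.5000, f(x_0) = 2.250000, coefficient = 1
x_1 = 1.6875, f(x_1) = 2.847656, coefficient = 4
x_2 = 1.8750, f(x_2) = 3.515625, coefficient = 2
x_3 = 2.0625, f(x_3) = 4.253906, coefficient = 4
x_4 = 2.2500, f(x_4) = 5.062500, coefficient = 2
x_5 = 2.4375, f(x_5) = 5.941406, coefficient = 4
x_6 = 2.6250, f(x_6) = 6.890625, coefficient = 2
x_7 = 2.8125, f(x_7) = 7.910156, coefficient = 4
x_8 = 3.0000, f(x_8) = 9.000000, coefficient = 1

I ≈ (0.187500/3) × 126.000000 = 7.875000
Exact value: 7.875000
Error: 0.000000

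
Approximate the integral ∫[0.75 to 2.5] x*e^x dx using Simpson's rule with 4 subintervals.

f(x) = x*e^x
a = 0.75, b = 2.5, n = 4
h = (b - a)/n = 0.437500

Simpson's rule: (h/3)[f(x₀) + 4f(x₁) + 2f(x₂) + ... + f(xₙ)]

x_0 = 0.7500, f(x_0) = 1.587750, coefficient = 1
x_1 = 1.1875, f(x_1) = 3.893663, coefficient = 4
x_2 = 1.6250, f(x_2) = 8.252431, coefficient = 2
x_3 = 2.0625, f(x_3) = 16.222819, coefficient = 4
x_4 = 2.5000, f(x_4) = 30.456235, coefficient = 1

I ≈ (0.437500/3) × 129.014774 = 18.814654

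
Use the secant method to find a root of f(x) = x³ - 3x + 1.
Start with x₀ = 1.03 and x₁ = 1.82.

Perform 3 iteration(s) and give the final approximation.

f(x) = x³ - 3x + 1
x₀ = 1.03, x₁ = 1.82

Secant formula: x_{n+1} = x_n - f(x_n)(x_n - x_{n-1})/(f(x_n) - f(x_{n-1}))

Iteration 1:
  f(1.030000) = -0.997273
  f(1.820000) = 1.568568
  x_2 = 1.820000 - 1.568568×(1.820000 - 1.030000)/(1.568568 - (-0.997273))
       = 1.337052
Iteration 2:
  f(1.820000) = 1.568568
  f(1.337052) = -0.620898
  x_3 = 1.337052 - (-0.620898)×(1.337052 - 1.820000)/(-0.620898 - 1.568568)
       = 1.474008
Iteration 3:
  f(1.337052) = -0.620898
  f(1.474008) = -0.219447
  x_4 = 1.474008 - (-0.219447)×(1.474008 - 1.337052)/(-0.219447 - (-0.620898))
       = 1.548873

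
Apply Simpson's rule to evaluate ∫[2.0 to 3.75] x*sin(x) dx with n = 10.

f(x) = x*sin(x)
a = 2.0, b = 3.75, n = 10
h = (b - a)/n = 0.175000

Simpson's rule: (h/3)[f(x₀) + 4f(x₁) + 2f(x₂) + ... + f(xₙ)]

x_0 = 2.0000, f(x_0) = 1.818595, coefficient = 1
x_1 = 2.1750, f(x_1) = 1.789927, coefficient = 4
x_2 = 2.3500, f(x_2) = 1.671962, coefficient = 2
x_3 = 2.5250, f(x_3) = 1.460103, coefficient = 4
x_4 = 2.7000, f(x_4) = 1.153926, coefficient = 2
x_5 = 2.8750, f(x_5) = 0.757407, coefficient = 4
x_6 = 3.0500, f(x_6) = 0.278967, coefficient = 2
x_7 = 3.2250, f(x_7) = -0.268677, coefficient = 4
x_8 = 3.4000, f(x_8) = -0.868840, coefficient = 2
x_9 = 3.5750, f(x_9) = -1.501377, coefficient = 4
x_10 = 3.7500, f(x_10) = -2.143355, coefficient = 1

I ≈ (0.175000/3) × 13.096803 = 0.763980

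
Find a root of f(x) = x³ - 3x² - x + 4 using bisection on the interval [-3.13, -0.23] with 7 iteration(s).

f(x) = x³ - 3x² - x + 4
Initial interval: [-3.13, -0.23]

Iteration 1:
  c_1 = (-3.130000 + (-0.230000))/2 = -1.680000
  f(c_1) = f(-1.680000) = -7.528832
  f(a) × f(c) ≥ 0, new interval: [-1.680000, -0.230000]
Iteration 2:
  c_2 = (-1.680000 + (-0.230000))/2 = -0.955000
  f(c_2) = f(-0.955000) = 1.347941
  f(a) × f(c) < 0, new interval: [-1.680000, -0.955000]
Iteration 3:
  c_3 = (-1.680000 + (-0.955000))/2 = -1.317500
  f(c_3) = f(-1.317500) = -2.176843
  f(a) × f(c) ≥ 0, new interval: [-1.317500, -0.955000]
Iteration 4:
  c_4 = (-1.317500 + (-0.955000))/2 = -1.136250
  f(c_4) = f(-1.136250) = -0.203914
  f(a) × f(c) ≥ 0, new interval: [-1.136250, -0.955000]
Iteration 5:
  c_5 = (-1.136250 + (-0.955000))/2 = -1.045625
  f(c_5) = f(-1.045625) = 0.622415
  f(a) × f(c) < 0, new interval: [-1.136250, -1.045625]
Iteration 6:
  c_6 = (-1.136250 + (-1.045625))/2 = -1.090937
  f(c_6) = f(-1.090937) = 0.222130
  f(a) × f(c) < 0, new interval: [-1.136250, -1.090937]
Iteration 7:
  c_7 = (-1.136250 + (-1.090937))/2 = -1.113594
  f(c_7) = f(-1.113594) = 0.012363
  f(a) × f(c) < 0, new interval: [-1.136250, -1.113594]

After 7 iteration(s), the approximation is c_7 = -1.113594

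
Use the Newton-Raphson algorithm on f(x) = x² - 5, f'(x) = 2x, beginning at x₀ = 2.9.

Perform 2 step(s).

f(x) = x² - 5
f'(x) = 2x
x₀ = 2.9

Newton-Raphson formula: x_{n+1} = x_n - f(x_n)/f'(x_n)

Iteration 1:
  f(2.900000) = 3.410000
  f'(2.900000) = 5.800000
  x_1 = 2.900000 - 3.410000/5.800000 = 2.312069
Iteration 2:
  f(2.312069) = 0.345663
  f'(2.312069) = 4.624138
  x_2 = 2.312069 - 0.345663/4.624138 = 2.237317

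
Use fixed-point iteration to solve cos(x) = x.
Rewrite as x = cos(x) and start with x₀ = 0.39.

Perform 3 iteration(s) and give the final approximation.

Equation: cos(x) = x
Fixed-point form: x = cos(x)
x₀ = 0.39

x_1 = g(0.390000) = 0.924909
x_2 = g(0.924909) = 0.601907
x_3 = g(0.601907) = 0.824257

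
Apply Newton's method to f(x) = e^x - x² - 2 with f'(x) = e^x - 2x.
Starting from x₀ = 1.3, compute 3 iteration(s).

f(x) = e^x - x² - 2
f'(x) = e^x - 2x
x₀ = 1.3

Newton-Raphson formula: x_{n+1} = x_n - f(x_n)/f'(x_n)

Iteration 1:
  f(1.300000) = -0.020703
  f'(1.300000) = 1.069297
  x_1 = 1.300000 - (-0.020703)/1.069297 = 1.319362
Iteration 2:
  f(1.319362) = 0.000317
  f'(1.319362) = 1.102309
  x_2 = 1.319362 - 0.000317/1.102309 = 1.319074
Iteration 3:
  f(1.319074) = 0.000000
  f'(1.319074) = 1.101808
  x_3 = 1.319074 - 0.000000/1.101808 = 1.319074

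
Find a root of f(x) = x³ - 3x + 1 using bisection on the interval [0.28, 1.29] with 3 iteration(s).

f(x) = x³ - 3x + 1
Initial interval: [0.28, 1.29]

Iteration 1:
  c_1 = (0.280000 + 1.290000)/2 = 0.785000
  f(c_1) = f(0.785000) = -0.871263
  f(a) × f(c) < 0, new interval: [0.280000, 0.785000]
Iteration 2:
  c_2 = (0.280000 + 0.785000)/2 = 0.532500
  f(c_2) = f(0.532500) = -0.446506
  f(a) × f(c) < 0, new interval: [0.280000, 0.532500]
Iteration 3:
  c_3 = (0.280000 + 0.532500)/2 = 0.406250
  f(c_3) = f(0.406250) = -0.151703
  f(a) × f(c) < 0, new interval: [0.280000, 0.406250]

After 3 iteration(s), the approximation is c_3 = 0.406250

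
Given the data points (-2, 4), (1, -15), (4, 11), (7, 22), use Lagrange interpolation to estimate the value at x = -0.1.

Lagrange interpolation formula:
P(x) = Σ yᵢ × Lᵢ(x)
where Lᵢ(x) = Π_{j≠i} (x - xⱼ)/(xᵢ - xⱼ)

L_0(-0.1) = (-0.1 - 1)/(-2 - 1) × (-0.1 - 4)/(-2 - 4) × (-0.1 - 7)/(-2 - 7) = 0.197660
L_1(-0.1) = (-0.1 - (-2))/(1 - (-2)) × (-0.1 - 4)/(1 - 4) × (-0.1 - 7)/(1 - 7) = 1.024241
L_2(-0.1) = (-0.1 - (-2))/(4 - (-2)) × (-0.1 - 1)/(4 - 1) × (-0.1 - 7)/(4 - 7) = -0.274796
L_3(-0.1) = (-0.1 - (-2))/(7 - (-2)) × (-0.1 - 1)/(7 - 1) × (-0.1 - 4)/(7 - 4) = 0.052895

P(-0.1) = 4×L_0(-0.1) + (-15)×L_1(-0.1) + 11×L_2(-0.1) + 22×L_3(-0.1)
P(-0.1) = -16.432037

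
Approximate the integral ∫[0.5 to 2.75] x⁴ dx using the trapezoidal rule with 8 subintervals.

f(x) = x⁴
a = 0.5, b = 2.75, n = 8
h = (b - a)/n = 0.281250

Trapezoidal rule: (h/2)[f(x₀) + 2f(x₁) + 2f(x₂) + ... + f(xₙ)]

x_0 = 0.5000, f(x_0) = 0.062500, coefficient = 1
x_1 = 0.7812, f(x_1) = 0.372529, coefficient = 2
x_2 = 1.0625, f(x_2) = 1.274429, coefficient = 2
x_3 = 1.3438, f(x_3) = 3.260423, coefficient = 2
x_4 = 1.6250, f(x_4) = 6.972900, coefficient = 2
x_5 = 1.9062, f(x_5) = 13.204423, coefficient = 2
x_6 = 2.1875, f(x_6) = 22.897720, coefficient = 2
x_7 = 2.4688, f(x_7) = 37.145692, coefficient = 2
x_8 = 2.7500, f(x_8) = 57.191406, coefficient = 1

I ≈ (0.281250/2) × 227.510139 = 31.993613
Exact value: 31.449023
Error: 0.544590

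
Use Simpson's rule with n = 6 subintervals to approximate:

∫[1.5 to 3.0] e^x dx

f(x) = e^x
a = 1.5, b = 3.0, n = 6
h = (b - a)/n = 0.250000

Simpson's rule: (h/3)[f(x₀) + 4f(x₁) + 2f(x₂) + ... + f(xₙ)]

x_0 = 1.5000, f(x_0) = 4.481689, coefficient = 1
x_1 = 1.7500, f(x_1) = 5.754603, coefficient = 4
x_2 = 2.0000, f(x_2) = 7.389056, coefficient = 2
x_3 = 2.2500, f(x_3) = 9.487736, coefficient = 4
x_4 = 2.5000, f(x_4) = 12.182494, coefficient = 2
x_5 = 2.7500, f(x_5) = 15.642632, coefficient = 4
x_6 = 3.0000, f(x_6) = 20.085537, coefficient = 1

I ≈ (0.250000/3) × 187.250208 = 15.604184
Exact value: 15.603848
Error: 0.000336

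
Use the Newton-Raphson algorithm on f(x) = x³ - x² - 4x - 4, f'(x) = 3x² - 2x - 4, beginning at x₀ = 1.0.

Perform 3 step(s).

f(x) = x³ - x² - 4x - 4
f'(x) = 3x² - 2x - 4
x₀ = 1.0

Newton-Raphson formula: x_{n+1} = x_n - f(x_n)/f'(x_n)

Iteration 1:
  f(1.000000) = -8.000000
  f'(1.000000) = -3.000000
  x_1 = 1.000000 - (-8.000000)/(-3.000000) = -1.666667
Iteration 2:
  f(-1.666667) = -4.740741
  f'(-1.666667) = 7.666667
  x_2 = -1.666667 - (-4.740741)/7.666667 = -1.048309
Iteration 3:
  f(-1.048309) = -2.057757
  f'(-1.048309) = 1.393475
  x_3 = -1.048309 - (-2.057757)/1.393475 = 0.428400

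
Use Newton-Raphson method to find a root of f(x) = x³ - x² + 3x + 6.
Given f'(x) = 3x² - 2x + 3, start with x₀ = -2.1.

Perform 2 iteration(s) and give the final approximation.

f(x) = x³ - x² + 3x + 6
f'(x) = 3x² - 2x + 3
x₀ = -2.1

Newton-Raphson formula: x_{n+1} = x_n - f(x_n)/f'(x_n)

Iteration 1:
  f(-2.100000) = -13.971000
  f'(-2.100000) = 20.430000
  x_1 = -2.100000 - (-13.971000)/20.430000 = -1.416153
Iteration 2:
  f(-1.416153) = -3.094025
  f'(-1.416153) = 11.848771
  x_2 = -1.416153 - (-3.094025)/11.848771 = -1.155027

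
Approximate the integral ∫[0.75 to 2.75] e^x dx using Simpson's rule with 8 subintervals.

f(x) = e^x
a = 0.75, b = 2.75, n = 8
h = (b - a)/n = 0.250000

Simpson's rule: (h/3)[f(x₀) + 4f(x₁) + 2f(x₂) + ... + f(xₙ)]

x_0 = 0.7500, f(x_0) = 2.117000, coefficient = 1
x_1 = 1.0000, f(x_1) = 2.718282, coefficient = 4
x_2 = 1.2500, f(x_2) = 3.490343, coefficient = 2
x_3 = 1.5000, f(x_3) = 4.481689, coefficient = 4
x_4 = 1.7500, f(x_4) = 5.754603, coefficient = 2
x_5 = 2.0000, f(x_5) = 7.389056, coefficient = 4
x_6 = 2.2500, f(x_6) = 9.487736, coefficient = 2
x_7 = 2.5000, f(x_7) = 12.182494, coefficient = 4
x_8 = 2.7500, f(x_8) = 15.642632, coefficient = 1

I ≈ (0.250000/3) × 162.311079 = 13.525923
Exact value: 13.525632
Error: 0.000291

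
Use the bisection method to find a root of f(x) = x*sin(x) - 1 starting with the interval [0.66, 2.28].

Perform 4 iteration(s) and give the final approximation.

f(x) = x*sin(x) - 1
Initial interval: [0.66, 2.28]

Iteration 1:
  c_1 = (0.660000 + 2.280000)/2 = 1.470000
  f(c_1) = f(1.470000) = 0.462539
  f(a) × f(c) < 0, new interval: [0.660000, 1.470000]
Iteration 2:
  c_2 = (0.660000 + 1.470000)/2 = 1.065000
  f(c_2) = f(1.065000) = -0.068350
  f(a) × f(c) ≥ 0, new interval: [1.065000, 1.470000]
Iteration 3:
  c_3 = (1.065000 + 1.470000)/2 = 1.267500
  f(c_3) = f(1.267500) = 0.209648
  f(a) × f(c) < 0, new interval: [1.065000, 1.267500]
Iteration 4:
  c_4 = (1.065000 + 1.267500)/2 = 1.166250
  f(c_4) = f(1.166250) = 0.072112
  f(a) × f(c) < 0, new interval: [1.065000, 1.166250]

After 4 iteration(s), the approximation is c_4 = 1.166250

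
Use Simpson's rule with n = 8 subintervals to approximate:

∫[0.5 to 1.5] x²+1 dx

f(x) = x²+1
a = 0.5, b = 1.5, n = 8
h = (b - a)/n = 0.125000

Simpson's rule: (h/3)[f(x₀) + 4f(x₁) + 2f(x₂) + ... + f(xₙ)]

x_0 = 0.5000, f(x_0) = 1.250000, coefficient = 1
x_1 = 0.6250, f(x_1) = 1.390625, coefficient = 4
x_2 = 0.7500, f(x_2) = 1.562500, coefficient = 2
x_3 = 0.8750, f(x_3) = 1.765625, coefficient = 4
x_4 = 1.0000, f(x_4) = 2.000000, coefficient = 2
x_5 = 1.1250, f(x_5) = 2.265625, coefficient = 4
x_6 = 1.2500, f(x_6) = 2.562500, coefficient = 2
x_7 = 1.3750, f(x_7) = 2.890625, coefficient = 4
x_8 = 1.5000, f(x_8) = 3.250000, coefficient = 1

I ≈ (0.125000/3) × 50.000000 = 2.083333
Exact value: 2.083333
Error: 0.000000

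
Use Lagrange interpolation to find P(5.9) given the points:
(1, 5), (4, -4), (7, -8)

Lagrange interpolation formula:
P(x) = Σ yᵢ × Lᵢ(x)
where Lᵢ(x) = Π_{j≠i} (x - xⱼ)/(xᵢ - xⱼ)

L_0(5.9) = (5.9 - 4)/(1 - 4) × (5.9 - 7)/(1 - 7) = -0.116111
L_1(5.9) = (5.9 - 1)/(4 - 1) × (5.9 - 7)/(4 - 7) = 0.598889
L_2(5.9) = (5.9 - 1)/(7 - 1) × (5.9 - 4)/(7 - 4) = 0.517222

P(5.9) = 5×L_0(5.9) + (-4)×L_1(5.9) + (-8)×L_2(5.9)
P(5.9) = -7.113889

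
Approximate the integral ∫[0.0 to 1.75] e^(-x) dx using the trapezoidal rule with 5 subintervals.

f(x) = e^(-x)
a = 0.0, b = 1.75, n = 5
h = (b - a)/n = 0.350000

Trapezoidal rule: (h/2)[f(x₀) + 2f(x₁) + 2f(x₂) + ... + f(xₙ)]

x_0 = 0.0000, f(x_0) = 1.000000, coefficient = 1
x_1 = 0.3500, f(x_1) = 0.704688, coefficient = 2
x_2 = 0.7000, f(x_2) = 0.496585, coefficient = 2
x_3 = 1.0500, f(x_3) = 0.349938, coefficient = 2
x_4 = 1.4000, f(x_4) = 0.246597, coefficient = 2
x_5 = 1.7500, f(x_5) = 0.173774, coefficient = 1

I ≈ (0.350000/2) × 4.769390 = 0.834643
Exact value: 0.826226
Error: 0.008417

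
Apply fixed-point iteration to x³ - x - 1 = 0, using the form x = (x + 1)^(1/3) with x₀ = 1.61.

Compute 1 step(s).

Equation: x³ - x - 1 = 0
Fixed-point form: x = (x + 1)^(1/3)
x₀ = 1.61

x_1 = g(1.610000) = 1.376830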